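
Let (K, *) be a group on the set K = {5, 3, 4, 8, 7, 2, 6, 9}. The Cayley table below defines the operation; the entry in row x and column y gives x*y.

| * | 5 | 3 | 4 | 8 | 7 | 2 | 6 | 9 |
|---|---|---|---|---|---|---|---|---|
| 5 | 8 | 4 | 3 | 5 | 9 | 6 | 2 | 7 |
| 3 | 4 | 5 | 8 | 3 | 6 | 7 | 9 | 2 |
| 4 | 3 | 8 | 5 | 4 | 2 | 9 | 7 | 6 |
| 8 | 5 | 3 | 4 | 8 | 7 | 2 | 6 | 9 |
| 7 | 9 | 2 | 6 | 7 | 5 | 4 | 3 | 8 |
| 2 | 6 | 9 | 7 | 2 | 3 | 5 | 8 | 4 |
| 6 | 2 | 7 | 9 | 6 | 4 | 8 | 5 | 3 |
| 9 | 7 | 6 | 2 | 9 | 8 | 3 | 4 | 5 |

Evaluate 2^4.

2^1 = 2
2^2 = 2*2 = 5
2^3 = 5*2 = 6
2^4 = 6*2 = 8

8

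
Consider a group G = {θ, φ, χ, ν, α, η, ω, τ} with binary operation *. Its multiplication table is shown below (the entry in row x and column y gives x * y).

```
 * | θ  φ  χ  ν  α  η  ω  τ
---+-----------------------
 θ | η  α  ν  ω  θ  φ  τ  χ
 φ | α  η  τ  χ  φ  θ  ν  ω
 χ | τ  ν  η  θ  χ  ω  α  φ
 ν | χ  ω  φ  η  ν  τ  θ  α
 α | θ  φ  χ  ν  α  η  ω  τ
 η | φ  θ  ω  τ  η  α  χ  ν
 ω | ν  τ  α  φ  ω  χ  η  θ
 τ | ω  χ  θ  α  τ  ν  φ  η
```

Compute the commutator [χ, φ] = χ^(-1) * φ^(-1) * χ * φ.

Identity is α; from the table χ^(-1) = ω and φ^(-1) = θ.
ω * θ = ν
ν * χ = φ
φ * φ = η

η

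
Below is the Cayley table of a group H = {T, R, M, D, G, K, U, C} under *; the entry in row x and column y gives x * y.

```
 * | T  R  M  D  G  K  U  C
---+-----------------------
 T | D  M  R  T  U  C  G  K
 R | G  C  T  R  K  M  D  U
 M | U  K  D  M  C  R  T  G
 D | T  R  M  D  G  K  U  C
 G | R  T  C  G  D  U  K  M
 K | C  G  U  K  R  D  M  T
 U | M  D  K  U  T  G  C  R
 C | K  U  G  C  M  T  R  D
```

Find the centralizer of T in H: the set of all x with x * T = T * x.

Compare row T with column T entry by entry.
C * T = K = T * C, so C commutes with T.
G * T = R but T * G = U, so G does not.
Collecting the elements that commute with T: C(T) = {C, D, K, T}.

{C, D, K, T}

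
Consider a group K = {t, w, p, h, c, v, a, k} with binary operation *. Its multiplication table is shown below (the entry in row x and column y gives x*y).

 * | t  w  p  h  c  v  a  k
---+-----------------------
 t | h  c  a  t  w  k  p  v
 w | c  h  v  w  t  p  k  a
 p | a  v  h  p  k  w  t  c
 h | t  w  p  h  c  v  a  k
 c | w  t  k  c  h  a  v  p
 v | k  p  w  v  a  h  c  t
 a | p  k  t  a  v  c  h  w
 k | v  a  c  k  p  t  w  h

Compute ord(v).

The identity element is h (its row matches the header).
v^1 = v
v^2 = v*v = h
The first power of v equal to the identity is v^2, so ord(v) = 2.
(Structurally, K here is isomorphic to the elementary abelian group (Z_2)^3.)

2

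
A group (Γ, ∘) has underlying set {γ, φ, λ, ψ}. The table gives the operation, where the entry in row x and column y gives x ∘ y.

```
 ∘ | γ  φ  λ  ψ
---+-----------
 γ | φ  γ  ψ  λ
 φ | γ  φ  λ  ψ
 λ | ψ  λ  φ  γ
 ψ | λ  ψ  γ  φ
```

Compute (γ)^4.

γ^1 = γ
γ^2 = γ ∘ γ = φ
γ^3 = φ ∘ γ = γ
γ^4 = γ ∘ γ = φ

φ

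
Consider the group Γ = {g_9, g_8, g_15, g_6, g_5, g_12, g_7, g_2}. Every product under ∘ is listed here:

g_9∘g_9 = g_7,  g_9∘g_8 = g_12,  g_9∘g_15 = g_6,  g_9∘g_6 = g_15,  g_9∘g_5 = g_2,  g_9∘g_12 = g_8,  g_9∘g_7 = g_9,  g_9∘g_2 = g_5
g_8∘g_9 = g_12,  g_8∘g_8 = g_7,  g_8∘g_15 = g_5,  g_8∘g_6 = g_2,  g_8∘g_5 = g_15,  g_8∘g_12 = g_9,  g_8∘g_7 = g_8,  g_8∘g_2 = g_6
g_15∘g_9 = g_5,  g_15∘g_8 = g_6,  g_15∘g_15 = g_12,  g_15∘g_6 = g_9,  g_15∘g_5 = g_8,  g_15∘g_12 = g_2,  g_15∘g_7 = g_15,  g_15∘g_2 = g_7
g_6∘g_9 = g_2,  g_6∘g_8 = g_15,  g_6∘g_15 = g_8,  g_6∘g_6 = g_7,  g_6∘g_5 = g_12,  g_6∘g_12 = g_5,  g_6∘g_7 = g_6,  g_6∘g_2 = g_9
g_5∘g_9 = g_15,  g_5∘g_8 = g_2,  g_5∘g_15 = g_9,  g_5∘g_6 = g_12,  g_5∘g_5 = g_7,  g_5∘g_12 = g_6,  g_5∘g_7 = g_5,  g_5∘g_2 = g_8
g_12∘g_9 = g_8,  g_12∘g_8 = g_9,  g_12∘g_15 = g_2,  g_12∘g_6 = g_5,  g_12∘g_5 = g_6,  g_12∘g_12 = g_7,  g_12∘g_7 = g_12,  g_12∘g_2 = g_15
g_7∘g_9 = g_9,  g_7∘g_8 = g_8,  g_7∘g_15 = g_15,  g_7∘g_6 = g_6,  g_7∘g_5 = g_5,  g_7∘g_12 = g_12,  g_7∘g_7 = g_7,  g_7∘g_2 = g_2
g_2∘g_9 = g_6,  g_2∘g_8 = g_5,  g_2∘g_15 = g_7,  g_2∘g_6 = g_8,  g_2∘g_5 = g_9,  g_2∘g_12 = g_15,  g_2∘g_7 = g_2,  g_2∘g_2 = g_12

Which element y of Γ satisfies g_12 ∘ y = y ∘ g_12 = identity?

g_12

First locate the identity: row g_7 matches the header, so g_7 is the identity.
Scan row g_12 for g_7: g_12 ∘ g_12 = g_7. Hence g_12^(-1) = g_12.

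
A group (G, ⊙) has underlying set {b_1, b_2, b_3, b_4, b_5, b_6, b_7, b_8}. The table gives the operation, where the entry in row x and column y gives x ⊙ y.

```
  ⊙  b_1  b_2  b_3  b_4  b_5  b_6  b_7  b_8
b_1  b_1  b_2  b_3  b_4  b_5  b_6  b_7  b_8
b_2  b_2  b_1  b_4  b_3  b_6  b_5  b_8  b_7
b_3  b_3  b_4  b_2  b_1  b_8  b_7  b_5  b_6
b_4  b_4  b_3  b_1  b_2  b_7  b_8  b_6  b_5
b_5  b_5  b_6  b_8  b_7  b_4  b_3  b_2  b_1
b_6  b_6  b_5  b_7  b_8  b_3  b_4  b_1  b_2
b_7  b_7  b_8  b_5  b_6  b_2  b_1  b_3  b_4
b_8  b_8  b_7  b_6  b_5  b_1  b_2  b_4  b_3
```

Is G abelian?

Check whether the table is symmetric across its main diagonal.
Every entry (row x, col y) equals the entry (row y, col x), so G is abelian.

Yes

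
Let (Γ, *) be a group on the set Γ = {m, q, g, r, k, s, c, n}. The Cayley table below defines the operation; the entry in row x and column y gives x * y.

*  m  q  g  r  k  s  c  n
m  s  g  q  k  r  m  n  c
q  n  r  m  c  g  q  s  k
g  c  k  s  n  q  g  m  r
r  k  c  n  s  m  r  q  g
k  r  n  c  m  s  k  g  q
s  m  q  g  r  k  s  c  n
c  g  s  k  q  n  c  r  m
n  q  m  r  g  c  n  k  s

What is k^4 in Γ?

k^1 = k
k^2 = k * k = s
k^3 = s * k = k
k^4 = k * k = s

s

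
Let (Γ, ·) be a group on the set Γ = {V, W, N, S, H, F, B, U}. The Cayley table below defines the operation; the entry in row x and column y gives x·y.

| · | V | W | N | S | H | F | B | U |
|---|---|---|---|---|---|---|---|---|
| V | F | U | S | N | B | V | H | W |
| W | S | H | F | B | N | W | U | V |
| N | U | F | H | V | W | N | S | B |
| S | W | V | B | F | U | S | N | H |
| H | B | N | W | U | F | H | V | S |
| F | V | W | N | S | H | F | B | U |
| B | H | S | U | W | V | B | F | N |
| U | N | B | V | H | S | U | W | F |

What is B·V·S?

U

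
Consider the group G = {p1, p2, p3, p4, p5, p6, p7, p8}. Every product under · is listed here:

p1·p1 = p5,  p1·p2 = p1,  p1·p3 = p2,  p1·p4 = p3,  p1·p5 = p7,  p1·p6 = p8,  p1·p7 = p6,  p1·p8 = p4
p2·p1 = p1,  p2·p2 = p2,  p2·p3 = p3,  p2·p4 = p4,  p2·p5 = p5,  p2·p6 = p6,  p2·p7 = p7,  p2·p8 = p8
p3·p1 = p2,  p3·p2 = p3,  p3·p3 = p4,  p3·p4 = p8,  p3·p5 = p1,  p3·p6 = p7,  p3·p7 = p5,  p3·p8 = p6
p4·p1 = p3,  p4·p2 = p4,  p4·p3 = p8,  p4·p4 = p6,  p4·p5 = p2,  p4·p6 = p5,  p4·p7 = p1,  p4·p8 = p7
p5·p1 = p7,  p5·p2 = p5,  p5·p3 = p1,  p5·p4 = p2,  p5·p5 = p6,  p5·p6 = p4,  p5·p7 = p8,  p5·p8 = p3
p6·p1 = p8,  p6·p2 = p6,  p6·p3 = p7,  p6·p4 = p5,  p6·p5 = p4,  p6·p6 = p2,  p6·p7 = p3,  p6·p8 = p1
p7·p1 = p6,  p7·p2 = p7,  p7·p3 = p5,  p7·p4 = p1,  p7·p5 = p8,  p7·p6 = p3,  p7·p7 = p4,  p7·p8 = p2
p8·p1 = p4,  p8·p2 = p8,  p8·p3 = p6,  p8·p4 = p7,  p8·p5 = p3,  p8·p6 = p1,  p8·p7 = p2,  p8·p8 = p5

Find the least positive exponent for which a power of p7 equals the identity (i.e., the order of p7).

8

The identity element is p2 (its row matches the header).
p7^1 = p7
p7^2 = p7·p7 = p4
p7^3 = p4·p7 = p1
p7^4 = p1·p7 = p6
p7^5 = p6·p7 = p3
p7^6 = p3·p7 = p5
p7^7 = p5·p7 = p8
p7^8 = p8·p7 = p2
The first power of p7 equal to the identity is p7^8, so ord(p7) = 8.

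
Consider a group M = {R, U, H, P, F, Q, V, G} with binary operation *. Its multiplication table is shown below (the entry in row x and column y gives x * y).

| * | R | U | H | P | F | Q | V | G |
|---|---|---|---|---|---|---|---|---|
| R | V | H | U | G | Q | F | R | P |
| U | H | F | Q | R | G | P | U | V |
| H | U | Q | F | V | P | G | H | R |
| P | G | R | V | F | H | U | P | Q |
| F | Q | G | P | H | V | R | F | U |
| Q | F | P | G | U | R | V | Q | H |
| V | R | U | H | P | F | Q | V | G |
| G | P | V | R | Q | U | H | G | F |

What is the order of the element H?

The identity element is V (its row matches the header).
H^1 = H
H^2 = H * H = F
H^3 = F * H = P
H^4 = P * H = V
The first power of H equal to the identity is H^4, so ord(H) = 4.

4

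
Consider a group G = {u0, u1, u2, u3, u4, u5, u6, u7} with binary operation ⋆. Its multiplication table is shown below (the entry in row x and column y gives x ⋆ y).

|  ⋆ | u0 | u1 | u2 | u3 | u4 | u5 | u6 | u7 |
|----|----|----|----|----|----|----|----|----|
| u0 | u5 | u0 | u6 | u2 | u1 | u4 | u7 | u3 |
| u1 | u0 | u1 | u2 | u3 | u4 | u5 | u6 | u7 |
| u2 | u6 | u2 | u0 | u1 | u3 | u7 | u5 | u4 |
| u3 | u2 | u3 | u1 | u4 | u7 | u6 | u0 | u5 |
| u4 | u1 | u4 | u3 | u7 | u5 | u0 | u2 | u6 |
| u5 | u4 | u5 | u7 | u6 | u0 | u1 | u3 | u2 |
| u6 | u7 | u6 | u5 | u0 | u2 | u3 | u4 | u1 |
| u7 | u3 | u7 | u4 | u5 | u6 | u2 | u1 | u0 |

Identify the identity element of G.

u1

The identity e satisfies e ⋆ x = x for all x, so its row in the table reproduces the column headers.
Row u1 reads: u0, u1, u2, u3, u4, u5, u6, u7 — exactly the header order. So u1 is the identity.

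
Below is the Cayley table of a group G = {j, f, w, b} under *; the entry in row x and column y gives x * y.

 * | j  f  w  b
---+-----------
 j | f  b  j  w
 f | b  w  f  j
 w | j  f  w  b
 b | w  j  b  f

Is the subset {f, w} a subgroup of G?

{f, w} contains the identity w.
Checking products: every product of two elements of {f, w} (read from the table) lies in {f, w}, so the set is closed.
In a finite group, a nonempty closed subset is a subgroup. So {f, w} ≤ G.

Yes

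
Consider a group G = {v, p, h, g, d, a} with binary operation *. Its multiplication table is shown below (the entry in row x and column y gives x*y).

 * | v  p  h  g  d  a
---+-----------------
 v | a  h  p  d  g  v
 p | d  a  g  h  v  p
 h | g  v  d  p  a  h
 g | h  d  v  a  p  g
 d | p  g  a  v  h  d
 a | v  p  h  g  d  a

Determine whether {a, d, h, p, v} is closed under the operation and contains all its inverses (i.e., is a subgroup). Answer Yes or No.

h*v = g, which is not in {a, d, h, p, v}.
The subset is not closed under *, so it is not a subgroup.
(Structurally, G here is isomorphic to the symmetric group S_3.)

No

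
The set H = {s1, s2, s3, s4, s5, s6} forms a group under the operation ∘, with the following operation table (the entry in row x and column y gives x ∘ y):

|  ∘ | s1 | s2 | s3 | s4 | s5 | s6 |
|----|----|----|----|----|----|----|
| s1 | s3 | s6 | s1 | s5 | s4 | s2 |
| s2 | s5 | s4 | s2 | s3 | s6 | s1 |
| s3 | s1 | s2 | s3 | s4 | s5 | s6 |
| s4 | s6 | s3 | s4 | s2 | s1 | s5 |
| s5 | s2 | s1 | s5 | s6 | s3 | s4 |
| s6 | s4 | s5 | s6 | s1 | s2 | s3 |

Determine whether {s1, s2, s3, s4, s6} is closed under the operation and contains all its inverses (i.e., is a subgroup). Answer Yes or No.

No

s2 ∘ s1 = s5, which is not in {s1, s2, s3, s4, s6}.
The subset is not closed under ∘, so it is not a subgroup.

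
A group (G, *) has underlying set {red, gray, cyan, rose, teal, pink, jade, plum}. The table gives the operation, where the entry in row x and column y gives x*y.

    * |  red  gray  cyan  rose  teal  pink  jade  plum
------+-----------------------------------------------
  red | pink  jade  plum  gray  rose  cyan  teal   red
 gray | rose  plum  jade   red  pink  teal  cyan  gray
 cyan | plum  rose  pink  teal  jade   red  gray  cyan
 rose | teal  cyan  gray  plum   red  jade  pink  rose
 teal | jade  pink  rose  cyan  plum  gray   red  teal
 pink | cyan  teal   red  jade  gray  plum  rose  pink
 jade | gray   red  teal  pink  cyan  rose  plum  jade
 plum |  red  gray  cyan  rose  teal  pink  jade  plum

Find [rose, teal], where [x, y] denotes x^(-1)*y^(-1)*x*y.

Identity is plum; from the table rose^(-1) = rose and teal^(-1) = teal.
rose*teal = red
red*rose = gray
gray*teal = pink

pink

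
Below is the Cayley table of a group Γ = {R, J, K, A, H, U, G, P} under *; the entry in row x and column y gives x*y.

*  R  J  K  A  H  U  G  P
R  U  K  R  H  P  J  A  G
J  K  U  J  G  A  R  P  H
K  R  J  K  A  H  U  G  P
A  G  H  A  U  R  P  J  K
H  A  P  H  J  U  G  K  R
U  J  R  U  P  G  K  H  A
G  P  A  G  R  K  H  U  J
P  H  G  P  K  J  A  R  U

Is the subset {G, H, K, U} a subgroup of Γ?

{G, H, K, U} contains the identity K.
Checking products: every product of two elements of {G, H, K, U} (read from the table) lies in {G, H, K, U}, so the set is closed.
In a finite group, a nonempty closed subset is a subgroup. So {G, H, K, U} ≤ Γ.

Yes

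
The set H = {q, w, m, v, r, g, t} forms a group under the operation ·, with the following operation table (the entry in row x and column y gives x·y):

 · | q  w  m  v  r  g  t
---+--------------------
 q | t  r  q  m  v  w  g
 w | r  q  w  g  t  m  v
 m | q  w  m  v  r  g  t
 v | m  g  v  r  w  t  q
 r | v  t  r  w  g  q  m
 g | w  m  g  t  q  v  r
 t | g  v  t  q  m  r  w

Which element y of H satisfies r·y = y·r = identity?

t

First locate the identity: row m matches the header, so m is the identity.
Scan row r for m: r·t = m. Hence r^(-1) = t.
(Structurally, H here is isomorphic to the cyclic group Z_7.)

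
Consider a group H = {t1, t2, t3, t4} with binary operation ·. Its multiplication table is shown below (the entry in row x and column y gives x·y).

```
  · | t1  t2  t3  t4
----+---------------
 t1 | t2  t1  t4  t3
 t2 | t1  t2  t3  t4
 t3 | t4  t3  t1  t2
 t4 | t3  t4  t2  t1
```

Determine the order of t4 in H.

The identity element is t2 (its row matches the header).
t4^1 = t4
t4^2 = t4·t4 = t1
t4^3 = t1·t4 = t3
t4^4 = t3·t4 = t2
The first power of t4 equal to the identity is t4^4, so ord(t4) = 4.
(Structurally, H here is isomorphic to the cyclic group Z_4.)

4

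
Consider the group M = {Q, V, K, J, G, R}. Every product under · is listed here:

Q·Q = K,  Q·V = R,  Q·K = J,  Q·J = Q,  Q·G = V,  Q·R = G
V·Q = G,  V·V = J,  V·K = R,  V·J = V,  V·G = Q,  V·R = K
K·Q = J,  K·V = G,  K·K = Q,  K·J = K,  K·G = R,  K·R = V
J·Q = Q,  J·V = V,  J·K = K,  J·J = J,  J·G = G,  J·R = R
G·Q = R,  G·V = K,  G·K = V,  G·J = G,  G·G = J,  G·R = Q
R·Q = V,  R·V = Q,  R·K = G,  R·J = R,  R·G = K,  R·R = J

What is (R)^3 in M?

R

R^1 = R
R^2 = R·R = J
R^3 = J·R = R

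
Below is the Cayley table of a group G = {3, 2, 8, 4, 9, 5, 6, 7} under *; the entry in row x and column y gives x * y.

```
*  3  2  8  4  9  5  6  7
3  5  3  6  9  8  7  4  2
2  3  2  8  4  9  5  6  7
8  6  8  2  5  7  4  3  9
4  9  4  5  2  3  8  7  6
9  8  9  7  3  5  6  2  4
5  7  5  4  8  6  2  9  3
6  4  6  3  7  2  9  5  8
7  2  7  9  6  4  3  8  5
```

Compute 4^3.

4^1 = 4
4^2 = 4 * 4 = 2
4^3 = 2 * 4 = 4

4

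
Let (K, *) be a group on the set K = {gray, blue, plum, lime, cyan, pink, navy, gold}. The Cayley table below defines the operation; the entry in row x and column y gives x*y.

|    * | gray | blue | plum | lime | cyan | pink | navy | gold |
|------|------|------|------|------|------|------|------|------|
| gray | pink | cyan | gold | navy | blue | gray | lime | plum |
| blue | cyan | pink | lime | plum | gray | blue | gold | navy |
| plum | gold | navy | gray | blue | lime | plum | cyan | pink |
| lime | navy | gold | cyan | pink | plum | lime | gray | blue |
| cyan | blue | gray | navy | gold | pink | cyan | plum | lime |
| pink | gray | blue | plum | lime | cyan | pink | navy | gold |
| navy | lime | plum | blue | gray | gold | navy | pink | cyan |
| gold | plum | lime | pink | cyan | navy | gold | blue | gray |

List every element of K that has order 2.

{blue, cyan, gray, lime, navy}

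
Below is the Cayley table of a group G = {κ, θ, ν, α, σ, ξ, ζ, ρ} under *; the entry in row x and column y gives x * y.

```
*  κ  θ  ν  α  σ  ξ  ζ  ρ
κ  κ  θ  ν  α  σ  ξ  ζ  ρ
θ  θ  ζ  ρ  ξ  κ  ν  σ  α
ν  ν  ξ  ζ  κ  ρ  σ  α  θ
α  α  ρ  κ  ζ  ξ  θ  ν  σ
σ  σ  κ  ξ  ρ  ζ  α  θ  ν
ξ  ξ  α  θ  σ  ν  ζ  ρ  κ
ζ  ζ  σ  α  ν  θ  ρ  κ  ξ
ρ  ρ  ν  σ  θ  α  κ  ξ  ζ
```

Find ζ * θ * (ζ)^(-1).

θ

The identity is κ. In row ζ, the entry κ sits in column ζ, so ζ^(-1) = ζ.
ζ * θ = σ
σ * ζ = θ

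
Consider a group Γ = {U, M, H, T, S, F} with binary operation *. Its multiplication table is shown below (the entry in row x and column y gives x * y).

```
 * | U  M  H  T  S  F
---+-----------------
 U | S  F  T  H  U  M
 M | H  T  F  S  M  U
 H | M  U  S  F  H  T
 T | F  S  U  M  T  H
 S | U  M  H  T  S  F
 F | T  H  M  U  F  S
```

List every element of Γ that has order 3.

Identity is S. Compute the order of each non-identity element by repeated multiplication:
  U: U → S  (order 2)
  M: M → T → S  (order 3)
  H: H → S  (order 2)
  T: T → M → S  (order 3)
  F: F → S  (order 2)
Elements of order 3: {M, T}.
(Structurally, Γ here is isomorphic to the symmetric group S_3.)

{M, T}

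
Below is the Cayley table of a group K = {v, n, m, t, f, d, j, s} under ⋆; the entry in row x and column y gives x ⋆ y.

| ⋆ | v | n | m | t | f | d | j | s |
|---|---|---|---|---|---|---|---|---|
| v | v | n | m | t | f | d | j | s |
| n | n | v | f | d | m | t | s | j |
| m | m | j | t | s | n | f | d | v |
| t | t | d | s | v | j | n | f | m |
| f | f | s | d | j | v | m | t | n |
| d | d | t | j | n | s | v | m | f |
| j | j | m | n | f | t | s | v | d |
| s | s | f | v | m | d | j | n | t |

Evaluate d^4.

v

d^1 = d
d^2 = d ⋆ d = v
d^3 = v ⋆ d = d
d^4 = d ⋆ d = v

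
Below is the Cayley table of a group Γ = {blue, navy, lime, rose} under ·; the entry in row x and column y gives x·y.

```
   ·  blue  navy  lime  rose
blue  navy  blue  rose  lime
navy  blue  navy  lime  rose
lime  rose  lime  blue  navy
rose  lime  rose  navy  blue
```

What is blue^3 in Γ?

blue^1 = blue
blue^2 = blue·blue = navy
blue^3 = navy·blue = blue

blue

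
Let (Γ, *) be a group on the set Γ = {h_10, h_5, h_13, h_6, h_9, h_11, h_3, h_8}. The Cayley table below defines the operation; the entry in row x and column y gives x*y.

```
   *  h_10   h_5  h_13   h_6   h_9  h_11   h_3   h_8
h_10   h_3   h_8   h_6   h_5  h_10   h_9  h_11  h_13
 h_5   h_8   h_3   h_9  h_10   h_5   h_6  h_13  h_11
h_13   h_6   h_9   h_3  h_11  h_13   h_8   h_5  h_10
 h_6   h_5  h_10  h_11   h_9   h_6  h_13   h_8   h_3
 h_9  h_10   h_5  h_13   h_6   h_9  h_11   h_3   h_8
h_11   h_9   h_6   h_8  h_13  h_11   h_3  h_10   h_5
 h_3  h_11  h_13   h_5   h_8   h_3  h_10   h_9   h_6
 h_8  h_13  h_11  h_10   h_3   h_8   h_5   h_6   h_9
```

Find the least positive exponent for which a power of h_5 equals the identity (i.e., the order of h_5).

The identity element is h_9 (its row matches the header).
h_5^1 = h_5
h_5^2 = h_5*h_5 = h_3
h_5^3 = h_3*h_5 = h_13
h_5^4 = h_13*h_5 = h_9
The first power of h_5 equal to the identity is h_5^4, so ord(h_5) = 4.

4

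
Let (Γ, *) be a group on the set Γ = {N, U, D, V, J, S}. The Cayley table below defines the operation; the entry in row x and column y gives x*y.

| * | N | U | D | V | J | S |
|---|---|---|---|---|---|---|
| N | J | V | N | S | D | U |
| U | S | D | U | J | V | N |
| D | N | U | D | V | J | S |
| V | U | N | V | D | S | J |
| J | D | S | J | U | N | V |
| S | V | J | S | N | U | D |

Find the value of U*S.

Read row U, column S: U*S = N.
(Structurally, Γ here is isomorphic to the symmetric group S_3.)

N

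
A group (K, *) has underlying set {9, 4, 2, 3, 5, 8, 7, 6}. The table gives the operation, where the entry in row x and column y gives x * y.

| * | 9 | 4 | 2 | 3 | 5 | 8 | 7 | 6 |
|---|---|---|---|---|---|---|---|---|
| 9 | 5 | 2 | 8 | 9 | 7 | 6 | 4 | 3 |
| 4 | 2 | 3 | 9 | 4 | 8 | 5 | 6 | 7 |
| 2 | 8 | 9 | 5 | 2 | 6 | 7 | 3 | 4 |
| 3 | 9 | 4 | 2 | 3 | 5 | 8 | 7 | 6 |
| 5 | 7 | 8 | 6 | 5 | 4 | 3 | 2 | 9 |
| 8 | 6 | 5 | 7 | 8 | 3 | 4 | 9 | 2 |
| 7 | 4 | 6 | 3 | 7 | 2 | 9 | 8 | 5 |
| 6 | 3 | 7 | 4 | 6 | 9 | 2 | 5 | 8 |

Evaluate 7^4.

7^1 = 7
7^2 = 7 * 7 = 8
7^3 = 8 * 7 = 9
7^4 = 9 * 7 = 4

4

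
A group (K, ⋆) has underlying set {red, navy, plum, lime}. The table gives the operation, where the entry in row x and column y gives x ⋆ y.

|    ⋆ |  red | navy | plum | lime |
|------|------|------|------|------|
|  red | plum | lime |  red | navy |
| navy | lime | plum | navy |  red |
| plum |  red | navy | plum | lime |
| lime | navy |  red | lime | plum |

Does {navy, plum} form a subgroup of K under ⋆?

Yes

{navy, plum} contains the identity plum.
Checking products: every product of two elements of {navy, plum} (read from the table) lies in {navy, plum}, so the set is closed.
In a finite group, a nonempty closed subset is a subgroup. So {navy, plum} ≤ K.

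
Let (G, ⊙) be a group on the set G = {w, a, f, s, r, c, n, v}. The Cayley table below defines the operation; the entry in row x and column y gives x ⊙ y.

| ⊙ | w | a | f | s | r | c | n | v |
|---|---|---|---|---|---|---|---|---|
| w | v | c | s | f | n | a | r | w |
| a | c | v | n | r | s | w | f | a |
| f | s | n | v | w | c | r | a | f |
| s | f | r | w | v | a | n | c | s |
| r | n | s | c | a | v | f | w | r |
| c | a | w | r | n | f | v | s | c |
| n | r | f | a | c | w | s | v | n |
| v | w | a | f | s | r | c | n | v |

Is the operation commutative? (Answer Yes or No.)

Check whether the table is symmetric across its main diagonal.
Every entry (row x, col y) equals the entry (row y, col x), so G is abelian.

Yes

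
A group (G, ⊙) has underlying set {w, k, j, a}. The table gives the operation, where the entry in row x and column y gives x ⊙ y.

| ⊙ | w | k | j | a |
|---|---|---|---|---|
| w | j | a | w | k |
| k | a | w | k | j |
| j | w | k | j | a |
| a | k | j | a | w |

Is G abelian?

Check whether the table is symmetric across its main diagonal.
Every entry (row x, col y) equals the entry (row y, col x), so G is abelian.

Yes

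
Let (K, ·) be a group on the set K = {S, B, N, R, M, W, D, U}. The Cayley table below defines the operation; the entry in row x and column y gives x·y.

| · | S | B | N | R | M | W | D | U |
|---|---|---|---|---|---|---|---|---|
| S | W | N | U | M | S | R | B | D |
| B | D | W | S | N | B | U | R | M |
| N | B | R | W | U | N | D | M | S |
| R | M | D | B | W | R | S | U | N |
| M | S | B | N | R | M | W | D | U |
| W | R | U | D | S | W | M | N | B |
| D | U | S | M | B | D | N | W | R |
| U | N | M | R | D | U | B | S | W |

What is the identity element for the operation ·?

M

The identity e satisfies e·x = x for all x, so its row in the table reproduces the column headers.
Row M reads: S, B, N, R, M, W, D, U — exactly the header order. So M is the identity.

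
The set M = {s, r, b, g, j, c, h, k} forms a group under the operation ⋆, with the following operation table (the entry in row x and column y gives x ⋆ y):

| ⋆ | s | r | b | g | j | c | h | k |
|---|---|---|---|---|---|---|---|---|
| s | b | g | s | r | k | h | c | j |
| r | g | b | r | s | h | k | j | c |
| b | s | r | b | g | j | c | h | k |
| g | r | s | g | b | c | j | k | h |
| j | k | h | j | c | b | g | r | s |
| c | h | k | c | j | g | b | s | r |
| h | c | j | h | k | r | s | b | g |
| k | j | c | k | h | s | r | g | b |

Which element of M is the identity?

The identity e satisfies e ⋆ x = x for all x, so its row in the table reproduces the column headers.
Row b reads: s, r, b, g, j, c, h, k — exactly the header order. So b is the identity.

b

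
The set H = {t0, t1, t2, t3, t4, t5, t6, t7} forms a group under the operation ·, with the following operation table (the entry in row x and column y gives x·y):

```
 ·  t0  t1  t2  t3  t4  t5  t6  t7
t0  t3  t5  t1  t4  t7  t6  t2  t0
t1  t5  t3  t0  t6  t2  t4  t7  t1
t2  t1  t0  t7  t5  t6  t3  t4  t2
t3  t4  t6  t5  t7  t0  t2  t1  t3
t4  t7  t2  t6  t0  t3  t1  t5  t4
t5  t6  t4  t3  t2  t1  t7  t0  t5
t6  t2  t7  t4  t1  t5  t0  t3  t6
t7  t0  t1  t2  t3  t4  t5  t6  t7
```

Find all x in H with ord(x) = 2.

{t2, t3, t5}

Identity is t7. Compute the order of each non-identity element by repeated multiplication:
  t0: t0 → t3 → t4 → t7  (order 4)
  t1: t1 → t3 → t6 → t7  (order 4)
  t2: t2 → t7  (order 2)
  t3: t3 → t7  (order 2)
  t4: t4 → t3 → t0 → t7  (order 4)
  t5: t5 → t7  (order 2)
  t6: t6 → t3 → t1 → t7  (order 4)
Elements of order 2: {t2, t3, t5}.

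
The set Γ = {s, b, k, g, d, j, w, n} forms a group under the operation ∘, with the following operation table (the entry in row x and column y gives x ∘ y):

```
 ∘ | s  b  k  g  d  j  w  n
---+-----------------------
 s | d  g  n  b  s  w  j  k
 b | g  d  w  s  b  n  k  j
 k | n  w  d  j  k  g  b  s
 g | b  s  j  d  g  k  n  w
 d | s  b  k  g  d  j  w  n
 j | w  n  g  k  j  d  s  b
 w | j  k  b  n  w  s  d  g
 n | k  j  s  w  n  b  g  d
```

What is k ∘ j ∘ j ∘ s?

k ∘ j = g
g ∘ j = k
k ∘ s = n

n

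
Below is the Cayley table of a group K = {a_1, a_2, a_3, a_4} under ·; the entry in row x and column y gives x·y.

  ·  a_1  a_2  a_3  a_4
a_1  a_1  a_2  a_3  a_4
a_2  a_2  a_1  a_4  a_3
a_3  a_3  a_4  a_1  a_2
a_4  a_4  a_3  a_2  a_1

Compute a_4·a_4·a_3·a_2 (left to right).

a_4·a_4 = a_1
a_1·a_3 = a_3
a_3·a_2 = a_4

a_4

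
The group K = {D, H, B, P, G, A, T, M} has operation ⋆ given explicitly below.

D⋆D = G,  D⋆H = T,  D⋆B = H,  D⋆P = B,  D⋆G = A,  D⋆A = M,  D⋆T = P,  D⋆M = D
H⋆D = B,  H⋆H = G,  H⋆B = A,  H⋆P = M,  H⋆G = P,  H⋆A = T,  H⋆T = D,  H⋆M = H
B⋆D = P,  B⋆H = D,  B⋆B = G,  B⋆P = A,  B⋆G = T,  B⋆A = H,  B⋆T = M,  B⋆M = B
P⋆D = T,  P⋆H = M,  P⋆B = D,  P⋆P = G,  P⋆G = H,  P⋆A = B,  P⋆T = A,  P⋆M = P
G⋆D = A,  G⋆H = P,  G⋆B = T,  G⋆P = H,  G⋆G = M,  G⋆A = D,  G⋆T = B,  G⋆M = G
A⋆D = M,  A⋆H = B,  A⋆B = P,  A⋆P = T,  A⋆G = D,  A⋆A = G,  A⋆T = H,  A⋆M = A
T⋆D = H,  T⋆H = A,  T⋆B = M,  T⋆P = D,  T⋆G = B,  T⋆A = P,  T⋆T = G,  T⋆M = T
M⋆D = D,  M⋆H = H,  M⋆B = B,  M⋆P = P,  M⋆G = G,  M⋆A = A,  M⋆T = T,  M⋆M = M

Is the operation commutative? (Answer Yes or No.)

H ⋆ T = D but T ⋆ H = A.
Since H and T do not commute, K is not abelian.

No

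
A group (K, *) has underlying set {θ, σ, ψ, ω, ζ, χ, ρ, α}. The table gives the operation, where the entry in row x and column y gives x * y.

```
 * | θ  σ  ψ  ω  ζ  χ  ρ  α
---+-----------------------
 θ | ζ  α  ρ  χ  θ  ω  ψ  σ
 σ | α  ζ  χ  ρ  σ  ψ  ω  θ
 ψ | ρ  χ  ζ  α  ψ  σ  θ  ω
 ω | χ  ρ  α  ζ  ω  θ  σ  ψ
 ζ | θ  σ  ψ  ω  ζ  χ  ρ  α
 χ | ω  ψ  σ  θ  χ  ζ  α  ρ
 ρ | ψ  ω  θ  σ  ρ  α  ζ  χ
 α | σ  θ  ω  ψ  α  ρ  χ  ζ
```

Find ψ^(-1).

ψ

First locate the identity: row ζ matches the header, so ζ is the identity.
Scan row ψ for ζ: ψ * ψ = ζ. Hence ψ^(-1) = ψ.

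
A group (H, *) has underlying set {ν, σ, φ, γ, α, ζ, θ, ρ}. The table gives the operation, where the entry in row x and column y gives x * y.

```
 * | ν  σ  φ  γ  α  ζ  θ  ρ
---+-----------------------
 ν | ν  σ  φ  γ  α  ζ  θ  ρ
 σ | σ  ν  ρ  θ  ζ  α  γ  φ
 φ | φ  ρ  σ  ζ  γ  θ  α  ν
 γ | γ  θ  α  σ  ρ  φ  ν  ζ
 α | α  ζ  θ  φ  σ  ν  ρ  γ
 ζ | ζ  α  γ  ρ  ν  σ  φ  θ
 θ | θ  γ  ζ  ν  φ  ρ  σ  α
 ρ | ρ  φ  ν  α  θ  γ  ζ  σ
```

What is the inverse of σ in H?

First locate the identity: row ν matches the header, so ν is the identity.
Scan row σ for ν: σ * σ = ν. Hence σ^(-1) = σ.

σ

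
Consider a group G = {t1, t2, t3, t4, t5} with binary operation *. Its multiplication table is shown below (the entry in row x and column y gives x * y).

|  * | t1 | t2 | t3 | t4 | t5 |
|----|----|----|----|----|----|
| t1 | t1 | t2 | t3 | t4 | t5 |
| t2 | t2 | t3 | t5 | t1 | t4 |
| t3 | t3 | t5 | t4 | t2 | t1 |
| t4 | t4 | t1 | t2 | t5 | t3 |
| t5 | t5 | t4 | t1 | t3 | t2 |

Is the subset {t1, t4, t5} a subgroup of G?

No

t4 * t5 = t3, which is not in {t1, t4, t5}.
The subset is not closed under *, so it is not a subgroup.
(Structurally, G here is isomorphic to the cyclic group Z_5.)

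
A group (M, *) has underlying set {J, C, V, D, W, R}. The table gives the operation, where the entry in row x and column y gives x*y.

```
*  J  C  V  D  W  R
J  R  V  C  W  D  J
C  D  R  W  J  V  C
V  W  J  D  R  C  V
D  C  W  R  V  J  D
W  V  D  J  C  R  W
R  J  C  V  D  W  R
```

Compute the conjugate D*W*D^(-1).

The identity is R. In row D, the entry R sits in column V, so D^(-1) = V.
D*W = J
J*V = C

C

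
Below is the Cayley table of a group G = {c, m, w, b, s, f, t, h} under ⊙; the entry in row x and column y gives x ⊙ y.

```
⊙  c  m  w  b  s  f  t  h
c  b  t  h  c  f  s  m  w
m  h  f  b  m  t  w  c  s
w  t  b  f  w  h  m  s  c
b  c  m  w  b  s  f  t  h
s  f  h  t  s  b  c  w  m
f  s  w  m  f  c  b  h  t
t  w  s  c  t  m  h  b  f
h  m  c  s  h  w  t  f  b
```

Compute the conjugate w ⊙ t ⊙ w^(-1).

The identity is b. In row w, the entry b sits in column m, so w^(-1) = m.
w ⊙ t = s
s ⊙ m = h

h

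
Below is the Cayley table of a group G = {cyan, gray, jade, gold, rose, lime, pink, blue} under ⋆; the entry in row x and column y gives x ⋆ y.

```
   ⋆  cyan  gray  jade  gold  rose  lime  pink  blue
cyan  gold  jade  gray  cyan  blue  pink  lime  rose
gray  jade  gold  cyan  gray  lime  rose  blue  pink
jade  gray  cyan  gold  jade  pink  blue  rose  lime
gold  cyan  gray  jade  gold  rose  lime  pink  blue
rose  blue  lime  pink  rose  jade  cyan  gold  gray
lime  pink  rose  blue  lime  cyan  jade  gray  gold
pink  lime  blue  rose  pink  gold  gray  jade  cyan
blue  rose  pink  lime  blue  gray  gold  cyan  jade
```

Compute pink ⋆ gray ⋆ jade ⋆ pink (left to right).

gray

pink ⋆ gray = blue
blue ⋆ jade = lime
lime ⋆ pink = gray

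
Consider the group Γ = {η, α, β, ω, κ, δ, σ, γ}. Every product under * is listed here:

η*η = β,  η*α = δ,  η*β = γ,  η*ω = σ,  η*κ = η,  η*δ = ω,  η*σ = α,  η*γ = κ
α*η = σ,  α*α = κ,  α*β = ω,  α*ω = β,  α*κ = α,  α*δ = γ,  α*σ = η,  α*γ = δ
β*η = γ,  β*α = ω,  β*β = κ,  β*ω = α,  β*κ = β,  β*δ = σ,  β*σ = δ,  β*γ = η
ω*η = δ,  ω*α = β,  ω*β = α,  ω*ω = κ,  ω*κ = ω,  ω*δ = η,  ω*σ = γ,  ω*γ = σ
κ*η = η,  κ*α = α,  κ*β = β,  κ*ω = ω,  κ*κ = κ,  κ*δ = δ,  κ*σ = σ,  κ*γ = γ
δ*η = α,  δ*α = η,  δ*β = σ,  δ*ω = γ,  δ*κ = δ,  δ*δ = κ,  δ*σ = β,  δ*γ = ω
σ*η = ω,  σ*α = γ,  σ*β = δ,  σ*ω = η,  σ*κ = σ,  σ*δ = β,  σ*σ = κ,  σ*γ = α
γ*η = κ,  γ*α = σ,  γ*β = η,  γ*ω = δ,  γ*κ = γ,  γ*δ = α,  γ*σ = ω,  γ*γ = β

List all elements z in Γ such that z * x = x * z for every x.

{β, κ}

An element z is central iff its row equals its column in the table.
For δ: δ * η = α ≠ ω = η * δ, so δ ∉ Z.
Checking each element this way leaves Z(Γ) = {β, κ}.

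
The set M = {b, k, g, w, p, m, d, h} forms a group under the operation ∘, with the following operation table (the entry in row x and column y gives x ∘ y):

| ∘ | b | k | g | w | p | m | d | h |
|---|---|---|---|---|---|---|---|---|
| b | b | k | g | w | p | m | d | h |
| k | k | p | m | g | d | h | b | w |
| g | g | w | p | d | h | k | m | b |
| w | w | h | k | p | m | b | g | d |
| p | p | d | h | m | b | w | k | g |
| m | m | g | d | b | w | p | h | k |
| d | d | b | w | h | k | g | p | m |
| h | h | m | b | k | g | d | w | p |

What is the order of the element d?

The identity element is b (its row matches the header).
d^1 = d
d^2 = d ∘ d = p
d^3 = p ∘ d = k
d^4 = k ∘ d = b
The first power of d equal to the identity is d^4, so ord(d) = 4.

4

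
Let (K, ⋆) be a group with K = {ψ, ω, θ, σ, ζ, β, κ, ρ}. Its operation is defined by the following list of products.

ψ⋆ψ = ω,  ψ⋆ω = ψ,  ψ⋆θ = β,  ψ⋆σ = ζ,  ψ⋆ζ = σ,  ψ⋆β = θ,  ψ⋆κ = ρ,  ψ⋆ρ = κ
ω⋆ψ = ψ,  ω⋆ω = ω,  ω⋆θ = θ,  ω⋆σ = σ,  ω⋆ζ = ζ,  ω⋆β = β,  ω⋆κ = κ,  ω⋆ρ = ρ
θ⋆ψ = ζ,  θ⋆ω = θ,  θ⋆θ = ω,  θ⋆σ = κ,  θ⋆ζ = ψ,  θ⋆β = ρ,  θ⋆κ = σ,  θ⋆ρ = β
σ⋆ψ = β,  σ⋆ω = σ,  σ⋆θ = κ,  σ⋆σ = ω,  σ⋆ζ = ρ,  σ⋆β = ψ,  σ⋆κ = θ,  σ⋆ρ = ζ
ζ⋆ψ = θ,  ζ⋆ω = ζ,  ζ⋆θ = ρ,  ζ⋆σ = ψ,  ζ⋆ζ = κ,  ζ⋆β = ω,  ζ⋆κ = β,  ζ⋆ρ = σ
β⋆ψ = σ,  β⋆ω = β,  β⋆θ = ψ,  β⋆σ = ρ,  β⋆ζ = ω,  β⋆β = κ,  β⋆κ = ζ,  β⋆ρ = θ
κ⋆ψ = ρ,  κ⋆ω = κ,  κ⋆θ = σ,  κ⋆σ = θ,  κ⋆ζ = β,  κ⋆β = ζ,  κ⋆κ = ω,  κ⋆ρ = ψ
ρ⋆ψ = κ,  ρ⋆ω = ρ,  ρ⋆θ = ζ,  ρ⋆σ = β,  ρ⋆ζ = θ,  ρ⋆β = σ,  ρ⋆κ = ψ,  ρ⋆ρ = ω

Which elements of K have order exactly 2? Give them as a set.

Identity is ω. Compute the order of each non-identity element by repeated multiplication:
  ψ: ψ → ω  (order 2)
  θ: θ → ω  (order 2)
  σ: σ → ω  (order 2)
  ζ: ζ → κ → β → ω  (order 4)
  β: β → κ → ζ → ω  (order 4)
  κ: κ → ω  (order 2)
  ρ: ρ → ω  (order 2)
Elements of order 2: {θ, κ, ρ, σ, ψ}.

{θ, κ, ρ, σ, ψ}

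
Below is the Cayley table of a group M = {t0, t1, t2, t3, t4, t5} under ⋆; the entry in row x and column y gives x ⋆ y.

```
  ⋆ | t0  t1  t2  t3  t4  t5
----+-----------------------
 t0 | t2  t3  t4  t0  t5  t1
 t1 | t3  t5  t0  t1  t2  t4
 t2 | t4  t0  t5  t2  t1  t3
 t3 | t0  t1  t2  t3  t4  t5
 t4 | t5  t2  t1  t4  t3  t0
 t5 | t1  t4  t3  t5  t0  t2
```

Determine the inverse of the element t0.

t1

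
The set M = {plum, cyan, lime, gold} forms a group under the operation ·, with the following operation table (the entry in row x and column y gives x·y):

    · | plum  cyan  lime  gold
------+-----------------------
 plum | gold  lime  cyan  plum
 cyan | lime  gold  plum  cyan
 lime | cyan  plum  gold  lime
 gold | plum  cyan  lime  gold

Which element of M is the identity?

The identity e satisfies e·x = x for all x, so its row in the table reproduces the column headers.
Row gold reads: plum, cyan, lime, gold — exactly the header order. So gold is the identity.

gold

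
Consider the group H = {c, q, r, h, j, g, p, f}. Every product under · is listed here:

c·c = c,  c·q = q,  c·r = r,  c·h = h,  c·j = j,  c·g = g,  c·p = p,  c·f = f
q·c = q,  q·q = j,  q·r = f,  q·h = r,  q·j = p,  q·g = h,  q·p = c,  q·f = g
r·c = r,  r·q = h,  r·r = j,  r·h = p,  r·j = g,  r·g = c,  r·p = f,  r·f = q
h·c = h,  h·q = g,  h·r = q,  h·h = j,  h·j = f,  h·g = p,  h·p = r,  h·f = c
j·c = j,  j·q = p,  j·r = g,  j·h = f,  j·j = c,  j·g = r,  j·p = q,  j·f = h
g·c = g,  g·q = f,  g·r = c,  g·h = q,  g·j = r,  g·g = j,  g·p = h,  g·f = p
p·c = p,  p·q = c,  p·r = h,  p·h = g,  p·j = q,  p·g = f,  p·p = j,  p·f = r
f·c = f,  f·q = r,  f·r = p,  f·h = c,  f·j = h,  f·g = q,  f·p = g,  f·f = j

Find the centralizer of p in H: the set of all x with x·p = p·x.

{c, j, p, q}

Compare row p with column p entry by entry.
j·p = q = p·j, so j commutes with p.
g·p = h but p·g = f, so g does not.
Collecting the elements that commute with p: C(p) = {c, j, p, q}.
(Structurally, H here is isomorphic to the quaternion group Q_8.)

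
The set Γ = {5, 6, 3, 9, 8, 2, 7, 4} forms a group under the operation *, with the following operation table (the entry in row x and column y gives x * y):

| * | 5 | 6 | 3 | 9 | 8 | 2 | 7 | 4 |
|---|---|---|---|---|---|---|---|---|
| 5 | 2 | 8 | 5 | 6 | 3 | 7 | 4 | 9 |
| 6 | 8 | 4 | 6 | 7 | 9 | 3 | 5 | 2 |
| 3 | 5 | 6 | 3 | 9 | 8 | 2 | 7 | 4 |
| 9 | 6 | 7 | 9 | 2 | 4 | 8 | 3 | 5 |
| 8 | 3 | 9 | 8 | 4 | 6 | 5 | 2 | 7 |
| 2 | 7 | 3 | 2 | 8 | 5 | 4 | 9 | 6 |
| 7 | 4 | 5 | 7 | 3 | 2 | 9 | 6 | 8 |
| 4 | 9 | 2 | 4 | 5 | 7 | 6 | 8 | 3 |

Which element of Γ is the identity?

3

The identity e satisfies e * x = x for all x, so its row in the table reproduces the column headers.
Row 3 reads: 5, 6, 3, 9, 8, 2, 7, 4 — exactly the header order. So 3 is the identity.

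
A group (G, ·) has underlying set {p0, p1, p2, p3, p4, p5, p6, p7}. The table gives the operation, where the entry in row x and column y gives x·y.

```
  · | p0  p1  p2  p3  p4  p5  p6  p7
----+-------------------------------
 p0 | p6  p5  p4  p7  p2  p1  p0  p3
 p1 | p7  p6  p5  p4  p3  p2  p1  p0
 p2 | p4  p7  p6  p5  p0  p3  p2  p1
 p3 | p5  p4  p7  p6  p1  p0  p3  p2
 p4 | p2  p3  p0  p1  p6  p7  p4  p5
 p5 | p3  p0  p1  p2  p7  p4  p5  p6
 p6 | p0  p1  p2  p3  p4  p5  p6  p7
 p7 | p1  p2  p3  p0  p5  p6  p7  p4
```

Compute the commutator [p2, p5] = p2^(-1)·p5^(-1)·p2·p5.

Identity is p6; from the table p2^(-1) = p2 and p5^(-1) = p7.
p2·p7 = p1
p1·p2 = p5
p5·p5 = p4

p4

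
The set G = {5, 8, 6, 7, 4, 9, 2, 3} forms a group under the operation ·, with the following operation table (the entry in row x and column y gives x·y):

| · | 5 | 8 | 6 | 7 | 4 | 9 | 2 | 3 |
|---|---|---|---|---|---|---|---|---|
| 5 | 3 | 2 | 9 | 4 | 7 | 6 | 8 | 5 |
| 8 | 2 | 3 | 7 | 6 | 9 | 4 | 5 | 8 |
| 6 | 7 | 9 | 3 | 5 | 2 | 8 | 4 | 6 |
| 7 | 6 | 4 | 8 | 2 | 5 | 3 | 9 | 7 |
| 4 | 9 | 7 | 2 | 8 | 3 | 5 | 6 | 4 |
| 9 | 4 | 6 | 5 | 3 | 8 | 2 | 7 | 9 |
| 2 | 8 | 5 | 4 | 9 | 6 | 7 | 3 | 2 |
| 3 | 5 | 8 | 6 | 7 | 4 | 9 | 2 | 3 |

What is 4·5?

9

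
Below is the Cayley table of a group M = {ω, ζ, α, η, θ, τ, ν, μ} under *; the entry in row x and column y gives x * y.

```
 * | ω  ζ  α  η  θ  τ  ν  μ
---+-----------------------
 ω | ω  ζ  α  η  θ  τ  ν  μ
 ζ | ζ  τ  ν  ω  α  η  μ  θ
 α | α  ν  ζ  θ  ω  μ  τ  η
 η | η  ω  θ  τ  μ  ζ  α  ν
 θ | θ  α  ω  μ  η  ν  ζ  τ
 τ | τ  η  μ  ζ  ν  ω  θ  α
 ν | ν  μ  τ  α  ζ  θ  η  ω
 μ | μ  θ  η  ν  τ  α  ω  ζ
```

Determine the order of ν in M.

The identity element is ω (its row matches the header).
ν^1 = ν
ν^2 = ν * ν = η
ν^3 = η * ν = α
ν^4 = α * ν = τ
ν^5 = τ * ν = θ
ν^6 = θ * ν = ζ
ν^7 = ζ * ν = μ
ν^8 = μ * ν = ω
The first power of ν equal to the identity is ν^8, so ord(ν) = 8.
(Structurally, M here is isomorphic to the cyclic group Z_8.)

8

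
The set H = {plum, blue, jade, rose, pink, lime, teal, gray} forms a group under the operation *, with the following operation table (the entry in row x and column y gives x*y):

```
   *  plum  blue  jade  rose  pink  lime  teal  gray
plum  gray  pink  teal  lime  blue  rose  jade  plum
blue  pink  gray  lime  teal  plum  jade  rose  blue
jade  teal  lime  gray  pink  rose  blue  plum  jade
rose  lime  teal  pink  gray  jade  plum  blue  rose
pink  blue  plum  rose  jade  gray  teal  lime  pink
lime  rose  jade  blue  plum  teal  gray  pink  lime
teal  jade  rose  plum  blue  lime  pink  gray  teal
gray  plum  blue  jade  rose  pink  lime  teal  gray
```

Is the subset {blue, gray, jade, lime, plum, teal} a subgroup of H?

No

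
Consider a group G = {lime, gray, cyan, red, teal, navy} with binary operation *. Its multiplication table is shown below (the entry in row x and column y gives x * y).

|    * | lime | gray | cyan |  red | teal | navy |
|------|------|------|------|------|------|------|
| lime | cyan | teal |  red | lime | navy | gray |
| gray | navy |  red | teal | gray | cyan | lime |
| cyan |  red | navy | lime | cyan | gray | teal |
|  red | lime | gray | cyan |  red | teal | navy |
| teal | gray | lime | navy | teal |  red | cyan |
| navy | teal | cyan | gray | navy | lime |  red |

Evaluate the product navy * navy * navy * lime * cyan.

navy * navy = red
red * navy = navy
navy * lime = teal
teal * cyan = navy

navy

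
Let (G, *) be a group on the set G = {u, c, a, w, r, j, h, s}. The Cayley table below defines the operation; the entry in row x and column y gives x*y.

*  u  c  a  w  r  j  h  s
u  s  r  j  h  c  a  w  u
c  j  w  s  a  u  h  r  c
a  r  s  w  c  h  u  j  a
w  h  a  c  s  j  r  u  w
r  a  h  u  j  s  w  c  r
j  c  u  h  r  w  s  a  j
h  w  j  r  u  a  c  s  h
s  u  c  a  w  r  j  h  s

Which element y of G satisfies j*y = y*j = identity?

j

First locate the identity: row s matches the header, so s is the identity.
Scan row j for s: j*j = s. Hence j^(-1) = j.
(Structurally, G here is isomorphic to the dihedral group D_4.)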